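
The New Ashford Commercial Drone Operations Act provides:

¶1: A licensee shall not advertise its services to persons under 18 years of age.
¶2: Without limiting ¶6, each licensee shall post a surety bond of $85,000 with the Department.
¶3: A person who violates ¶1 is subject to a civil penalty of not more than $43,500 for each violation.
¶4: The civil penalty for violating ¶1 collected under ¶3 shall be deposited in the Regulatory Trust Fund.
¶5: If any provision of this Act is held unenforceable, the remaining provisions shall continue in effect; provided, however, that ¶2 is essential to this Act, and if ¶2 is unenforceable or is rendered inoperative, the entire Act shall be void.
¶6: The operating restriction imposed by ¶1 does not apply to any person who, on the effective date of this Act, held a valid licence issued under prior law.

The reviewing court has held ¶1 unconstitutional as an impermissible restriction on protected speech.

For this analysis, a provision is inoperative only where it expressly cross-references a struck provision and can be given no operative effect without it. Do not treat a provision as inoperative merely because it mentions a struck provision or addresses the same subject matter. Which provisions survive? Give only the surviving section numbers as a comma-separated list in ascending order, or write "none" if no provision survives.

¶1 is struck. The only function of ¶3 is the civil penalty for violating ¶1, so it cannot stand once ¶1 is removed. ¶6 merely fixes the grandfather exemption from ¶1; with ¶1 gone it has nothing to operate on and falls away. ¶4 has no operative effect of its own apart from ¶3 and is therefore inoperative. Although ¶2 refers to ¶6, its operative terms do not depend on ¶6, so it remains in effect. ¶5 makes ¶2 an essential term, but ¶2 is unaffected, so the severability proviso in ¶5 preserves the remaining provisions. The provisions still in force are ¶2 and ¶5.

2, 5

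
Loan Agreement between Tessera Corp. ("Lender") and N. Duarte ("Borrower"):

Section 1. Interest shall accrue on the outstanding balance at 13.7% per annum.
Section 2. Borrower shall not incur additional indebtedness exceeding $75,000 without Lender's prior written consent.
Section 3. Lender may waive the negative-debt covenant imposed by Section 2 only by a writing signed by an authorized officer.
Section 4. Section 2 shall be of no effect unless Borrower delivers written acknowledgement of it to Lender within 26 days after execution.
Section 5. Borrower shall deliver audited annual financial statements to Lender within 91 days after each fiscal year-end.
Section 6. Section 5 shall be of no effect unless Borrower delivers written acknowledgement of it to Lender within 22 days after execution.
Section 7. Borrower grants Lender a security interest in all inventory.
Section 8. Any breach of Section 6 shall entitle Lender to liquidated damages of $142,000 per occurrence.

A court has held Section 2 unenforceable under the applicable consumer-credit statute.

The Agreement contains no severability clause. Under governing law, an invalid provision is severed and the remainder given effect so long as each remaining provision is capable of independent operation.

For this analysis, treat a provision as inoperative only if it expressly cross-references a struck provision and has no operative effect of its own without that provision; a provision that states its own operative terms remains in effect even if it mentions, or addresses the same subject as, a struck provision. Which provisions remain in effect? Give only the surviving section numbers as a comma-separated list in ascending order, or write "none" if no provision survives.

Section 2 is struck. Section 3 operates only by reference to Section 2, so it falls with Section 2. Section 4 operates only by reference to Section 2, so it falls with Section 2. With no severability clause, the stated default rule severs what cannot stand and enforces each remaining provision that can operate on its own. Section 1, Section 5, Section 6, Section 7, and Section 8 remain in effect.

1, 5, 6, 7, 8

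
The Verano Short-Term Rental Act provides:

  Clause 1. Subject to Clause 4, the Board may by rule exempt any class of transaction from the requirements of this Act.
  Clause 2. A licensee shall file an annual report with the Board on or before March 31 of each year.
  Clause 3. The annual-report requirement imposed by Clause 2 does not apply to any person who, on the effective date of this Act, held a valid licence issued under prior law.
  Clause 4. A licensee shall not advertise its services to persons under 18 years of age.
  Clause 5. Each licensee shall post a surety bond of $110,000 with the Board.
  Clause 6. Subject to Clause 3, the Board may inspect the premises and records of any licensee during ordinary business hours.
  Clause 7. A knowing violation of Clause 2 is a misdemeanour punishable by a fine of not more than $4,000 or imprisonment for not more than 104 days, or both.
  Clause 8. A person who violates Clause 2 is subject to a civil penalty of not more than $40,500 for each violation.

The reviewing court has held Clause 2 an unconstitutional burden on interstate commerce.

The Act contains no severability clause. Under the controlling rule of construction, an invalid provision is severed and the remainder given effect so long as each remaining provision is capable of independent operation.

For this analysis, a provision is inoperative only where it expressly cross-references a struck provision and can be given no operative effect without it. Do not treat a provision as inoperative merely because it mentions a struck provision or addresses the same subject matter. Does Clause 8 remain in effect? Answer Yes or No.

No

Clause 2 is struck. Clause 3 has no operative effect of its own apart from Clause 2 and is therefore inoperative. Clause 7 operates only by reference to Clause 2, so it falls with Clause 2. Clause 8 has no operative effect of its own apart from Clause 2 and is therefore inoperative. Although Clause 6 refers to Clause 3, its operative terms do not depend on Clause 3, so it remains in effect. With no severability clause, the stated default rule severs what cannot stand and enforces each remaining provision that can operate on its own. The provisions still in force are Clause 1, Clause 4, Clause 5, and Clause 6. Clause 8 is among the inoperative provisions, so the answer is no.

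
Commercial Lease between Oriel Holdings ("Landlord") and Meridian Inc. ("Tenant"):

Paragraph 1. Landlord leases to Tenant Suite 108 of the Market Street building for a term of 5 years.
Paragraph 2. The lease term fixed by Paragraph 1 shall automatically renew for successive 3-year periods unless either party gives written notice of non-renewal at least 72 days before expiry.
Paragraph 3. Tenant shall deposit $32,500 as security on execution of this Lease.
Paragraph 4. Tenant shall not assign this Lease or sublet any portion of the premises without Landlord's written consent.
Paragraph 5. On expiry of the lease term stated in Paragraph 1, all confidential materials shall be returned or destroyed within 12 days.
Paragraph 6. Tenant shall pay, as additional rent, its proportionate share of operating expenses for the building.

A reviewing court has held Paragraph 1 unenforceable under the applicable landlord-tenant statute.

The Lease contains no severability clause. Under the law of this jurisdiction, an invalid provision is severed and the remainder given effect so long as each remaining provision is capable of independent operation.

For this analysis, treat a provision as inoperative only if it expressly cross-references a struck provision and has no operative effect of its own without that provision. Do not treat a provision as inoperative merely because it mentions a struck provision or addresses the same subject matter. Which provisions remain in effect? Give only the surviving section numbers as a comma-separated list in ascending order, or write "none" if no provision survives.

Paragraph 1 is struck. Paragraph 2 does nothing except set the renewal of the lease term by reference to Paragraph 1; with Paragraph 1 gone it has no independent effect and is inoperative. Paragraph 5 merely fixes the return obligation tied to Paragraph 1; with Paragraph 1 gone it has nothing to operate on and falls away. With no severability clause, the stated default rule severs what cannot stand and enforces each remaining provision that can operate on its own. That leaves Paragraph 3, Paragraph 4, and Paragraph 6 in effect.

3, 4, 6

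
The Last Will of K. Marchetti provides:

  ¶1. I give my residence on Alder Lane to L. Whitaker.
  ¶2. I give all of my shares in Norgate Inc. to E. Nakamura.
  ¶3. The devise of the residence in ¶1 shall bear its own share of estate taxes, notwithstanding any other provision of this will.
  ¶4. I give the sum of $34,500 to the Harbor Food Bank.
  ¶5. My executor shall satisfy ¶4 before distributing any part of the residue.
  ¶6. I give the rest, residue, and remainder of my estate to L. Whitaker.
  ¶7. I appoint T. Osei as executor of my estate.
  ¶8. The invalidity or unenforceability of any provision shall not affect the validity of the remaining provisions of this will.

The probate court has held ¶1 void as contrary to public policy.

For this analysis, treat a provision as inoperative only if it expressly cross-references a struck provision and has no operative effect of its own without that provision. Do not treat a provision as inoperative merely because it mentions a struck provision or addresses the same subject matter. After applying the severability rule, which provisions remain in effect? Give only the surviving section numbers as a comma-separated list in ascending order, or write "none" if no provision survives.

2, 4, 5, 6, 7, 8

¶1 is struck. The only function of ¶3 is the tax charge on ¶1, so it cannot stand once ¶1 is removed. ¶8 is a severability clause and preserves every provision that can still be given independent effect. That leaves ¶2, ¶4, ¶5, ¶6, ¶7, and ¶8 in effect.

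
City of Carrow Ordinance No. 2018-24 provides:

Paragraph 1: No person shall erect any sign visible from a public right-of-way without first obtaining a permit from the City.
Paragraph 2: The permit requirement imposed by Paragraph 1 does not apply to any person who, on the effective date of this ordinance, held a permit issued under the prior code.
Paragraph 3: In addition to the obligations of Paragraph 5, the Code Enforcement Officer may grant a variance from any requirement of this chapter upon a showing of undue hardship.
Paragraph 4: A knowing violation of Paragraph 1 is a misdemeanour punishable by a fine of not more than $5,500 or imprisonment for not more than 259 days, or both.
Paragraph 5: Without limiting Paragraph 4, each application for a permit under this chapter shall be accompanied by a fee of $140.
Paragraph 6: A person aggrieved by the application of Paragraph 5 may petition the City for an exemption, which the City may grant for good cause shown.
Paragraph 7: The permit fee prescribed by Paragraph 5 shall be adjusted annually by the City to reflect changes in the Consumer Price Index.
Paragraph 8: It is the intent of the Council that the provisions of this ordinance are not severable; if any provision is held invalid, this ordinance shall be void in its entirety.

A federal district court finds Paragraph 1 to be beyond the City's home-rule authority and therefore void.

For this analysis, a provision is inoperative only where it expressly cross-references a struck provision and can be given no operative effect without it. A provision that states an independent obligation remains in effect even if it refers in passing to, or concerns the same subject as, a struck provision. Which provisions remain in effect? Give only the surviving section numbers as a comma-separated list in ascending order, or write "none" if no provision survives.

none

Paragraph 1 is struck. Paragraph 2 has no operative effect of its own apart from Paragraph 1 and is therefore inoperative. The only function of Paragraph 4 is the criminal penalty for violating Paragraph 1, so it cannot stand once Paragraph 1 is removed. Paragraph 8 provides that the ordinance is not severable, so the invalidity of any one provision voids the entire ordinance. No provision of the ordinance survives.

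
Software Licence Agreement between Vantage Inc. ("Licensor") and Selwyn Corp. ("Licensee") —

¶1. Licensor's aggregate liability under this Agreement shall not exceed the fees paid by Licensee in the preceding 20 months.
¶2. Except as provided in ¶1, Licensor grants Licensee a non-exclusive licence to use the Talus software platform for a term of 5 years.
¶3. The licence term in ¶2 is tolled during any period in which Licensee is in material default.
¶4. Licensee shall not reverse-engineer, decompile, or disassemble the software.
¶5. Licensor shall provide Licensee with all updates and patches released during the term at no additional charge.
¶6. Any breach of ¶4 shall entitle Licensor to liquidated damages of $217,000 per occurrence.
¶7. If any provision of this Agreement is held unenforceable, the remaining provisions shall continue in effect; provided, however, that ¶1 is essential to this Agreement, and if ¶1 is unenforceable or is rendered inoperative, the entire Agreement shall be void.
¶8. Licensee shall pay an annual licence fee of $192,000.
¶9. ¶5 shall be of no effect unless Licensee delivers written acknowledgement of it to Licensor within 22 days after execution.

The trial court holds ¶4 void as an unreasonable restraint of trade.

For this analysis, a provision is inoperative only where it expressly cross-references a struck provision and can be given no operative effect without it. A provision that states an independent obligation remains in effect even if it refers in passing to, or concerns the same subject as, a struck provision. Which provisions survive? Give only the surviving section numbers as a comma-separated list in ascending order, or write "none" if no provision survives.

1, 2, 3, 5, 7, 8, 9

¶4 is struck. ¶6 does nothing except set the liquidated-damages amount by reference to ¶4; with ¶4 gone it has no independent effect and is inoperative. ¶7 makes ¶1 an essential term, but ¶1 is unaffected, so the severability proviso in ¶7 preserves the remaining provisions. The provisions still in force are ¶1, ¶2, ¶3, ¶5, ¶7, ¶8, and ¶9.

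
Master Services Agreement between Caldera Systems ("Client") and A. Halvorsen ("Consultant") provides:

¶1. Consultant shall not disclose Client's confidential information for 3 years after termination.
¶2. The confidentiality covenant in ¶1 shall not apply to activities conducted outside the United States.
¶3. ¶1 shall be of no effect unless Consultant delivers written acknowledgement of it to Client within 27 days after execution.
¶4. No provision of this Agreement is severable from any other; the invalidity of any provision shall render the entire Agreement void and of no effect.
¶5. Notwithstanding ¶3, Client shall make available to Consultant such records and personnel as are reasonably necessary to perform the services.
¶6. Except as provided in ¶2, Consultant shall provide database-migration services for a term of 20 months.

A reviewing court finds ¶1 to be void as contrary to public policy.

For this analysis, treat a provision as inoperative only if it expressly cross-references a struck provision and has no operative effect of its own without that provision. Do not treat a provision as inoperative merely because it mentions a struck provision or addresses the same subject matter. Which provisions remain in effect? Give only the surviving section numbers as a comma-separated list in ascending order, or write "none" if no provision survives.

¶1 is struck. ¶2 has no operative effect of its own apart from ¶1 and is therefore inoperative. ¶3 merely fixes the acknowledgement condition for ¶1; with ¶1 gone it has nothing to operate on and falls away. ¶4 provides that the Agreement is not severable, so the invalidity of any one provision voids the entire Agreement. No provision of the Agreement survives.

none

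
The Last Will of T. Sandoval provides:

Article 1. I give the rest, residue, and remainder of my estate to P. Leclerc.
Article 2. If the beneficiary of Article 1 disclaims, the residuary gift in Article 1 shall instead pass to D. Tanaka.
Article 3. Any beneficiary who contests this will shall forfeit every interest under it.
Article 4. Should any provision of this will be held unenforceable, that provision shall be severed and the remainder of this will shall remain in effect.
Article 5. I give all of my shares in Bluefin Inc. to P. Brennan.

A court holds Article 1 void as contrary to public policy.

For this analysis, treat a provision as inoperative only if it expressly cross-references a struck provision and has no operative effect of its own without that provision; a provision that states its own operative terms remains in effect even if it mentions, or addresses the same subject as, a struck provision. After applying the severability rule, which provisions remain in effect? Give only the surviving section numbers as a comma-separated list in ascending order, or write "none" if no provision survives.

Article 1 is struck. The only function of Article 2 is the alternative disposition for Article 1, so it cannot stand once Article 1 is removed. Article 4 is a severability clause and preserves every provision that can still be given independent effect. Article 3, Article 4, and Article 5 remain in effect.

3, 4, 5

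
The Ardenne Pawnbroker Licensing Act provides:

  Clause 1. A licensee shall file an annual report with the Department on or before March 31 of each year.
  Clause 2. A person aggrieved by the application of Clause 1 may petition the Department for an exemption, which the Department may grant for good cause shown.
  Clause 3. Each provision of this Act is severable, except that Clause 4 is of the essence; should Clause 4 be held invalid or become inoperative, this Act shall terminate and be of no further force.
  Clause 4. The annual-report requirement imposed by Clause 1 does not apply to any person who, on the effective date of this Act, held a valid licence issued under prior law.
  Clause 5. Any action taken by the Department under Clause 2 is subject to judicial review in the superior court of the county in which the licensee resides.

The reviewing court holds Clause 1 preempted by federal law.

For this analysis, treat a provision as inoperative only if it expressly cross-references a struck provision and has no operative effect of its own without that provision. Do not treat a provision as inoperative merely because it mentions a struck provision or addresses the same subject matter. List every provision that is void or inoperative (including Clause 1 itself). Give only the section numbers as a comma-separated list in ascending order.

Clause 1 is struck. The only function of Clause 2 is the exemption procedure for Clause 1, so it cannot stand once Clause 1 is removed. Clause 4 operates only by reference to Clause 1, so it falls with Clause 1. Clause 5 operates only by reference to Clause 2, so it falls with Clause 2. Clause 3 makes Clause 4 an essential term, and Clause 4 has been rendered inoperative by the cascade; under Clause 3, the entire Act is therefore void. No provision of the Act survives.

1, 2, 3, 4, 5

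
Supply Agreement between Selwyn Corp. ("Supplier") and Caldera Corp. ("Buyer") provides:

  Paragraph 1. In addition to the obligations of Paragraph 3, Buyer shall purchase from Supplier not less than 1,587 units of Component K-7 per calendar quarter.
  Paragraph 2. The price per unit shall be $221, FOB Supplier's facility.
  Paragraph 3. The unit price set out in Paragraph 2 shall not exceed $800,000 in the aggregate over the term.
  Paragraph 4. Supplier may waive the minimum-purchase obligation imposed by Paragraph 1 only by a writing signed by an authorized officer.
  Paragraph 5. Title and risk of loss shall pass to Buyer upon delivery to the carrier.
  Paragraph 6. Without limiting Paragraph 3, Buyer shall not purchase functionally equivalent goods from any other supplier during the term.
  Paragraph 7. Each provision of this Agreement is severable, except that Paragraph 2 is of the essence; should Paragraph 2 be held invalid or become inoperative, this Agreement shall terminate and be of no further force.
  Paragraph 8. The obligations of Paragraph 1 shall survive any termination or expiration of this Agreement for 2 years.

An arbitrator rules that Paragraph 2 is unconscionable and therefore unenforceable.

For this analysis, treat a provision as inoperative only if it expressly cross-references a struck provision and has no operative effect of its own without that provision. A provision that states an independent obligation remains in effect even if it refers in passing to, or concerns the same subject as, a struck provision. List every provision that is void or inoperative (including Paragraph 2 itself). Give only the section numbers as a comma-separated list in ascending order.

Paragraph 2 is struck. Paragraph 3 operates only by reference to Paragraph 2, so it falls with Paragraph 2. Paragraph 7 makes Paragraph 2 an essential term, and Paragraph 2 is the provision held invalid; under Paragraph 7, the entire Agreement is therefore void. No provision of the Agreement survives.

1, 2, 3, 4, 5, 6, 7, 8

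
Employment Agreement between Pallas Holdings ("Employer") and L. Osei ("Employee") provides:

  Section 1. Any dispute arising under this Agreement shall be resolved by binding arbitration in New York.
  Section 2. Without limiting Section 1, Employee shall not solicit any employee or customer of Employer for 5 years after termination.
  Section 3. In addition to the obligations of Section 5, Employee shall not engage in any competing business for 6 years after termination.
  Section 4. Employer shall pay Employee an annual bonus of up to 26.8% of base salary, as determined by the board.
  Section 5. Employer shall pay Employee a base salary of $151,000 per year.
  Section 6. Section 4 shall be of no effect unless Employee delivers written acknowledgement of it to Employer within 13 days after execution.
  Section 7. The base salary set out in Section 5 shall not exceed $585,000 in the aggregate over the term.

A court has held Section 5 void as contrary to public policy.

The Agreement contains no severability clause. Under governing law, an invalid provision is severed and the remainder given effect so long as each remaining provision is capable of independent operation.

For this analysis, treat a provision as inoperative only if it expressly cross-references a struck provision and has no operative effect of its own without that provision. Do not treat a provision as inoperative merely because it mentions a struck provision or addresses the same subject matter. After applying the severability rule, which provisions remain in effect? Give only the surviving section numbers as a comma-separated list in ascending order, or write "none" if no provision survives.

Section 5 is struck. Section 7 does nothing except set the aggregate cap on the base salary by reference to Section 5; with Section 5 gone it has no independent effect and is inoperative. Although Section 3 refers to Section 5, its operative terms do not depend on Section 5, so it remains in effect. Under the stated default rule, only provisions that cannot operate independently fall away; the rest are enforced. The provisions still in force are Section 1, Section 2, Section 3, Section 4, and Section 6.

1, 2, 3, 4, 6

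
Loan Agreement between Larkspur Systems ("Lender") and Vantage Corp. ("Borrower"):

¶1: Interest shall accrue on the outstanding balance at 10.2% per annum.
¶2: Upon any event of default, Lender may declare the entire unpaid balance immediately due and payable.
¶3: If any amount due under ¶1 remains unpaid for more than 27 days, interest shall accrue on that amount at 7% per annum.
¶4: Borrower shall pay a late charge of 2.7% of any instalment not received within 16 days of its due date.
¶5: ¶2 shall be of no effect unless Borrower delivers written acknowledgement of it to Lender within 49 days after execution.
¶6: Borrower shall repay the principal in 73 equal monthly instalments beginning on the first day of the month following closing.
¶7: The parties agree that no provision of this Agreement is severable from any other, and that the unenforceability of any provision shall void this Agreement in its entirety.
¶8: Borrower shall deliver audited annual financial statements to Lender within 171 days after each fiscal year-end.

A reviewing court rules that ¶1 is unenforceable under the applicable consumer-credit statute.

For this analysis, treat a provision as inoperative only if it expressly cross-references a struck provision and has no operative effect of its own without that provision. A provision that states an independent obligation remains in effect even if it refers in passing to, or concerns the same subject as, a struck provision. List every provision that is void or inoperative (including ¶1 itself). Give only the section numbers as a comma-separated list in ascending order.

¶1 is struck. ¶3 operates only by reference to ¶1, so it falls with ¶1. ¶7 provides that the Agreement is not severable, so the invalidity of any one provision voids the entire Agreement. No provision of the Agreement survives.

1, 2, 3, 4, 5, 6, 7, 8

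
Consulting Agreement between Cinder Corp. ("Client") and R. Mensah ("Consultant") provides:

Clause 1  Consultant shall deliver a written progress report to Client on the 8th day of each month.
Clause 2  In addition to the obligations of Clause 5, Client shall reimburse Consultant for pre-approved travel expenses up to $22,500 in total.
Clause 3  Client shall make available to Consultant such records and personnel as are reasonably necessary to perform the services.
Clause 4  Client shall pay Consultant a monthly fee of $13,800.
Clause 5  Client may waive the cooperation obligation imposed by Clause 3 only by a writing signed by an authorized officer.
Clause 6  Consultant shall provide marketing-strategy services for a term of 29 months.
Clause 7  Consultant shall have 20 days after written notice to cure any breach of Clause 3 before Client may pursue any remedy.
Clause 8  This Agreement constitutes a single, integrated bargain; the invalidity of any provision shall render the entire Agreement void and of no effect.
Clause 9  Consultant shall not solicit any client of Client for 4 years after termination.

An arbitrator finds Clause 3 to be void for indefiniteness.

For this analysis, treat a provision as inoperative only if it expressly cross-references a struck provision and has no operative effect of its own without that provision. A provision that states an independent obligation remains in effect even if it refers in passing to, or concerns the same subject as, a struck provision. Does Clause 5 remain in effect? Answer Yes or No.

Clause 3 is struck. Clause 5 has no operative effect of its own apart from Clause 3 and is therefore inoperative. Clause 7 has no operative effect of its own apart from Clause 3 and is therefore inoperative. Clause 8 provides that the Agreement is not severable, so the invalidity of any one provision voids the entire Agreement. No provision of the Agreement survives. Clause 5 is among the inoperative provisions, so the answer is no.

No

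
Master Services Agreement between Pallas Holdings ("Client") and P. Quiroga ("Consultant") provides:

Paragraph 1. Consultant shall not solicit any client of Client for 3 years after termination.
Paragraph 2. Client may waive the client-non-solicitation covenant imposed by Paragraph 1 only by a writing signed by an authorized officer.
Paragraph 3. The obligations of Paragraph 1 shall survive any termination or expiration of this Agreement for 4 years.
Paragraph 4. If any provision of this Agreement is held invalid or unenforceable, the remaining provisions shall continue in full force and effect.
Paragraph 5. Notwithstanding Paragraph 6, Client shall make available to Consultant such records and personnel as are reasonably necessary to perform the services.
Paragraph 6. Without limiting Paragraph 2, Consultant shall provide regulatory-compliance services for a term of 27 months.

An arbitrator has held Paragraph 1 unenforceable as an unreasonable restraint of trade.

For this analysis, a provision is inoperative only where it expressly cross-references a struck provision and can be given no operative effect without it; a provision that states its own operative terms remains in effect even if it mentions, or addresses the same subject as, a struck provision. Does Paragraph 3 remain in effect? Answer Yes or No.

No

Paragraph 1 is struck. Paragraph 2 merely fixes the waiver condition for Paragraph 1; with Paragraph 1 gone it has nothing to operate on and falls away. Paragraph 3 has no operative effect of its own apart from Paragraph 1 and is therefore inoperative. Paragraph 6 mentions Paragraph 2 but its own obligation stands independently of Paragraph 2, so Paragraph 6 is not affected. Under the severability clause in Paragraph 4, the remaining provisions continue in force. That leaves Paragraph 4, Paragraph 5, and Paragraph 6 in effect. Paragraph 3 is among the inoperative provisions, so the answer is no.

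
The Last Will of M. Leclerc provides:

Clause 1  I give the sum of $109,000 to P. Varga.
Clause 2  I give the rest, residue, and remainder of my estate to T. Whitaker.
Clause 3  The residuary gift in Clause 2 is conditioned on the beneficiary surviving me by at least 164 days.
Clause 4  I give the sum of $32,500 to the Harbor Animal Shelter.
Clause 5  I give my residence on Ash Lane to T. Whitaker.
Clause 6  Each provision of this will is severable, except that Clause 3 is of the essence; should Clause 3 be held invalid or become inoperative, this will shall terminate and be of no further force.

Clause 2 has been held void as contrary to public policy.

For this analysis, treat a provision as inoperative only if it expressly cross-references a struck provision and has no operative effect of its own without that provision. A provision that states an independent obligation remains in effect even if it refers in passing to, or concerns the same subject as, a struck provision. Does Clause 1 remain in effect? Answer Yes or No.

No

Clause 2 is struck. Clause 3 operates only by reference to Clause 2, so it falls with Clause 2. Clause 6 makes Clause 3 an essential term, and Clause 3 has been rendered inoperative by the cascade; under Clause 6, the entire will is therefore void. No provision of the will survives. Clause 1 is among the inoperative provisions, so the answer is no.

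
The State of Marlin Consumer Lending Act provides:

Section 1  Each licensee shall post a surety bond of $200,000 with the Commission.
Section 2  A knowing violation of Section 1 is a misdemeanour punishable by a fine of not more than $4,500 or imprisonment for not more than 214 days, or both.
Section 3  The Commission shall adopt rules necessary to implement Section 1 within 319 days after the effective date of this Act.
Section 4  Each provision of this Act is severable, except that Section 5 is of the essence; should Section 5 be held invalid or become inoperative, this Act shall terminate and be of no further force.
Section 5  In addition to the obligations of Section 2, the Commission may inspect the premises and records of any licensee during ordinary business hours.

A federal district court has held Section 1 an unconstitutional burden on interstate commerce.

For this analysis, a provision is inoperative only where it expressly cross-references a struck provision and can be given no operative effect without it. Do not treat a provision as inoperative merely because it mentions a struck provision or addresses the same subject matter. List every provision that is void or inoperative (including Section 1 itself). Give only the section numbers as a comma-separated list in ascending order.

Section 1 is struck. Section 2 has no operative effect of its own apart from Section 1 and is therefore inoperative. Section 3 merely fixes the rulemaking mandate for Section 1; with Section 1 gone it has nothing to operate on and falls away. Section 5 mentions Section 2 but its own obligation stands independently of Section 2, so Section 5 is not affected. Section 4 makes Section 5 an essential term, but Section 5 is unaffected, so the severability proviso in Section 4 preserves the remaining provisions. The provisions still in force are Section 4 and Section 5.

1, 2, 3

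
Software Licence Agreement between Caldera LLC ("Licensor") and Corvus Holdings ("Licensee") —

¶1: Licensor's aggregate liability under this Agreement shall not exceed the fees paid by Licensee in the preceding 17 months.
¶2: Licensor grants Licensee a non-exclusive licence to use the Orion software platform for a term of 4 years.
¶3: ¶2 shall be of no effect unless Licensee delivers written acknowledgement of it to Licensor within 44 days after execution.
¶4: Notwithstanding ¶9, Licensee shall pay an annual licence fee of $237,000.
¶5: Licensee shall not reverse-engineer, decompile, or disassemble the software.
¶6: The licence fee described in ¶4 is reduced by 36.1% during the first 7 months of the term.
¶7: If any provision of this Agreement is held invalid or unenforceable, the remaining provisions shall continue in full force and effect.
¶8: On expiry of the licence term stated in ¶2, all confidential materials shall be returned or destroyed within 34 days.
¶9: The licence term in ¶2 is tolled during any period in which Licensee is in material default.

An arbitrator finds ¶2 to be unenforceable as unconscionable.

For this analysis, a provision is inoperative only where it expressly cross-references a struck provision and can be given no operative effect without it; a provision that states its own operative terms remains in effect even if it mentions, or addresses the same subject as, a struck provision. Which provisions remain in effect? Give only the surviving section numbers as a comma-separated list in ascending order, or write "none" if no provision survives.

1, 4, 5, 6, 7

¶2 is struck. The only function of ¶3 is the acknowledgement condition for ¶2, so it cannot stand once ¶2 is removed. ¶8 merely fixes the return obligation tied to ¶2; with ¶2 gone it has nothing to operate on and falls away. ¶9 does nothing except set the tolling of the licence term by reference to ¶2; with ¶2 gone it has no independent effect and is inoperative. Although ¶4 refers to ¶9, its operative terms do not depend on ¶9, so it remains in effect. Under the severability clause in ¶7, the remaining provisions continue in force. The provisions still in force are ¶1, ¶4, ¶5, ¶6, and ¶7.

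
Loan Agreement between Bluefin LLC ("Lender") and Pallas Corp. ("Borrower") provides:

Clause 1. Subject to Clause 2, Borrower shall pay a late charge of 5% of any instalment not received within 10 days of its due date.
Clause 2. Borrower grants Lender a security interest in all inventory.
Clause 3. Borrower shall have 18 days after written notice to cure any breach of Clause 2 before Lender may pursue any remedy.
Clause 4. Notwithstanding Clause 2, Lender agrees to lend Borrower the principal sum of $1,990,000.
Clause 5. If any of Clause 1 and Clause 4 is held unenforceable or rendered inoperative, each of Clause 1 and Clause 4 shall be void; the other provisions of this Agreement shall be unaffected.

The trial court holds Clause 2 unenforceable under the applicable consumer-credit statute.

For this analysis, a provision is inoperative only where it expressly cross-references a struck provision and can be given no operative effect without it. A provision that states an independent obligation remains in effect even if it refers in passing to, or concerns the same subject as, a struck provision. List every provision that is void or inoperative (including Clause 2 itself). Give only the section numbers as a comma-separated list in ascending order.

Clause 2 is struck. Clause 3 operates only by reference to Clause 2, so it falls with Clause 2. Clause 1 mentions Clause 2 but its own obligation stands independently of Clause 2, so Clause 1 is not affected. Clause 4 mentions Clause 2 but its own obligation stands independently of Clause 2, so Clause 4 is not affected. Clause 5 ties Clause 1 and Clause 4 together, but none of those is affected here; the remaining provisions continue in force under Clause 5. That leaves Clause 1, Clause 4, and Clause 5 in effect.

2, 3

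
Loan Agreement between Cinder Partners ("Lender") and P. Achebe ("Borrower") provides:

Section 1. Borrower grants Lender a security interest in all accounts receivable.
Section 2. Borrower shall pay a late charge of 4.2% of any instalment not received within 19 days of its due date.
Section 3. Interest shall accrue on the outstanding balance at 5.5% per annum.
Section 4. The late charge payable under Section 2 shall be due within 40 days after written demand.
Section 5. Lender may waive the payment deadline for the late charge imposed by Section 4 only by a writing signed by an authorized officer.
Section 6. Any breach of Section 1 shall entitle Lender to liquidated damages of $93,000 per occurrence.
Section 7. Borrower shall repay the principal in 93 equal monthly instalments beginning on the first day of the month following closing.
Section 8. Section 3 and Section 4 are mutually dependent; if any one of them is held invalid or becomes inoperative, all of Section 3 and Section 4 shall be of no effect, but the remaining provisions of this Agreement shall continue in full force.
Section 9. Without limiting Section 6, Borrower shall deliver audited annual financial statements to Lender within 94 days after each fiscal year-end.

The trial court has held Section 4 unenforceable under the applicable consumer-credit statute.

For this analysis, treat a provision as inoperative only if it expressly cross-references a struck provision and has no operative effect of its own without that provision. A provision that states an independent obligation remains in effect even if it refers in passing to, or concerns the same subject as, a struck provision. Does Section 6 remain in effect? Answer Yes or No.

Yes

Section 4 is struck. Section 5 has no operative effect of its own apart from Section 4 and is therefore inoperative. Section 8 declares Section 3 and Section 4 mutually dependent; since one of them has fallen, all of them are of no effect. That brings down Section 3 as well. The remainder continues in force under Section 8. The provisions still in force are Section 1, Section 2, Section 6, Section 7, Section 8, and Section 9. Section 6 is among the surviving provisions, so the answer is yes.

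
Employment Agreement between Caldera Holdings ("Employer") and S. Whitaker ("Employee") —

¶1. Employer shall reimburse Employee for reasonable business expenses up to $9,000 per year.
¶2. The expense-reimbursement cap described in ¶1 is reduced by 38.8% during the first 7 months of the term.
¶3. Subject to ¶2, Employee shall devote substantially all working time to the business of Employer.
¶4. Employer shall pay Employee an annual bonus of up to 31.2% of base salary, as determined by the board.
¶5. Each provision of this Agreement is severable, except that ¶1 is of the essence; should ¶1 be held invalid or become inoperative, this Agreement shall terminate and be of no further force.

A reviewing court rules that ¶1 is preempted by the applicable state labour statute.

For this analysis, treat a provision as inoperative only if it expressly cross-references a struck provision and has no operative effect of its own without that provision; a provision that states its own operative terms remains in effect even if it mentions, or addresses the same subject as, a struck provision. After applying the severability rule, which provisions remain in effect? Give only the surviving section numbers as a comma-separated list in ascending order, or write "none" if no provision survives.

none

¶1 is struck. ¶2 does nothing except set the introductory reduction to the expense-reimbursement cap by reference to ¶1; with ¶1 gone it has no independent effect and is inoperative. ¶5 makes ¶1 an essential term, and ¶1 is the provision held invalid; under ¶5, the entire Agreement is therefore void. No provision of the Agreement survives.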